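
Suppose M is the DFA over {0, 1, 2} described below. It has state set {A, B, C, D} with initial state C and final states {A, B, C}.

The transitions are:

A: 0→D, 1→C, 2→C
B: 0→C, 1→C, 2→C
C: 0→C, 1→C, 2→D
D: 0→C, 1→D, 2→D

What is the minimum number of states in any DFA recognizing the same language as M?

2

States {A,B} cannot be reached from the start state, so discard them.
Start with accepting vs non-accepting: {C} | {D}.
Stable partition: {C} | {D} — 2 equivalence classes.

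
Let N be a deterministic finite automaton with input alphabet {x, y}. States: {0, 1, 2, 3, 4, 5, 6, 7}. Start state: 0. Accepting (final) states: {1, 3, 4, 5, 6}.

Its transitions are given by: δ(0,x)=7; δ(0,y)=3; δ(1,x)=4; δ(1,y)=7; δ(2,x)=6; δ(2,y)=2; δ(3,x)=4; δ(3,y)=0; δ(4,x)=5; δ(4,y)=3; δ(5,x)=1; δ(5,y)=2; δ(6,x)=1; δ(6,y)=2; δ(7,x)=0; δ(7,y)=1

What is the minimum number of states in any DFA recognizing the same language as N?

5

Initial partition by acceptance: {1,3,4,5,6} | {0,2,7}.
On input y, block {1,3,4,5,6} splits into {1,3,5,6} and {4}.
Split {1,3,5,6} by δ(·,x) → {1,3} and {5,6}.
Split {0,2,7} by δ(·,x) → {0,7} and {2}.
No further refinement is possible. Final partition (5 blocks): {1,3} | {0,7} | {4} | {5,6} | {2}.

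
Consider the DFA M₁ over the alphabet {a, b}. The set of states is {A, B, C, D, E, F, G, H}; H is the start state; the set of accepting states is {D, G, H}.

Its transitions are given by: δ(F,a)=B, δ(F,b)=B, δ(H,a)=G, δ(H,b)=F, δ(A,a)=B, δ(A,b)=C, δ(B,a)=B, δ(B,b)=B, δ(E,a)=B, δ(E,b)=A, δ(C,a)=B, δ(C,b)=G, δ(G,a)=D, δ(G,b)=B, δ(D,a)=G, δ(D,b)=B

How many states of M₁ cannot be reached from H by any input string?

Starting at H and following transitions, the reachable set is {B, D, F, G, H}. That leaves A, C, E unreachable — 3 in total.

3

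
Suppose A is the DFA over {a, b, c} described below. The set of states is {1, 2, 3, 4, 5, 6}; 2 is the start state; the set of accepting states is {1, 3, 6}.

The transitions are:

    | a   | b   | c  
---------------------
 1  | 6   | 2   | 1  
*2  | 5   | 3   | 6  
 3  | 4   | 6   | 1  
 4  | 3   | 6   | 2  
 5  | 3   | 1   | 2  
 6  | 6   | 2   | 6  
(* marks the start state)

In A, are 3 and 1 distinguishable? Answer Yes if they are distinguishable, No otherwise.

Yes

Start with accepting vs non-accepting: {1,3,6} | {2,4,5}.
Split {1,3,6} by δ(·,a) → {1,6} and {3}.
On input a, block {2,4,5} splits into {4,5} and {2}.
Stable partition: {1,6} | {4,5} | {3} | {2} — 4 equivalence classes.
3 and 1 end up in different blocks, so they are distinguishable. For instance, the string 'a' is accepted from only 1.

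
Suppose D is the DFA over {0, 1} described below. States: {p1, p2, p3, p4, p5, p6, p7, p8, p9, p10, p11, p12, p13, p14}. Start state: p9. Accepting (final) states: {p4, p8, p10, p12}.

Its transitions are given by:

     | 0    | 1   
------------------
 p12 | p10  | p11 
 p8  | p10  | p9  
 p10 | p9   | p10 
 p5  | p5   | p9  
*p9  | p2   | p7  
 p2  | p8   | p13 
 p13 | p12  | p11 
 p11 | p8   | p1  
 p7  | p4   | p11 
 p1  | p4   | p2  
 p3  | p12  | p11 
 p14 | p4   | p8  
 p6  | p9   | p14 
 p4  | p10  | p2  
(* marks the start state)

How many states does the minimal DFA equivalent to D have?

6

First remove the unreachable states {p3,p5,p6,p14}; 10 states remain.
Start with accepting vs non-accepting: {p4,p8,p10,p12} | {p1,p2,p7,p9,p11,p13}.
Split {p4,p8,p10,p12} by δ(·,0) → {p4,p8,p12} and {p10}.
Split {p1,p2,p7,p9,p11,p13} by δ(·,0) → {p1,p2,p7,p11,p13} and {p9}.
Split {p4,p8,p12} by δ(·,1) → {p4,p12} and {p8}.
Split {p1,p2,p7,p11,p13} by δ(·,0) → {p1,p7,p13} and {p2,p11}.
No further refinement is possible. Final partition (6 blocks): {p4,p12} | {p1,p7,p13} | {p10} | {p9} | {p8} | {p2,p11}.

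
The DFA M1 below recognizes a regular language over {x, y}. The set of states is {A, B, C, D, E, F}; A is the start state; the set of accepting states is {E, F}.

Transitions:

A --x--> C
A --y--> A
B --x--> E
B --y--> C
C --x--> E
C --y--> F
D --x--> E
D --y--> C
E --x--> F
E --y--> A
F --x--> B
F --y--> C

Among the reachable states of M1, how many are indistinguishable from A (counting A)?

Reachable states from the start: {A,B,C,E,F}. Unreachable: {D} — drop them.
Start with accepting vs non-accepting: {E,F} | {A,B,C}.
Refine {E,F} on symbol x: members go to different blocks, giving {E} and {F}.
On input x, block {A,B,C} splits into {B,C} and {A}.
Split {B,C} by δ(·,y) → {B} and {C}.
Stable partition: {E} | {B} | {F} | {A} | {C} — 5 equivalence classes.
State A belongs to the block {A}, which has 1 states.

1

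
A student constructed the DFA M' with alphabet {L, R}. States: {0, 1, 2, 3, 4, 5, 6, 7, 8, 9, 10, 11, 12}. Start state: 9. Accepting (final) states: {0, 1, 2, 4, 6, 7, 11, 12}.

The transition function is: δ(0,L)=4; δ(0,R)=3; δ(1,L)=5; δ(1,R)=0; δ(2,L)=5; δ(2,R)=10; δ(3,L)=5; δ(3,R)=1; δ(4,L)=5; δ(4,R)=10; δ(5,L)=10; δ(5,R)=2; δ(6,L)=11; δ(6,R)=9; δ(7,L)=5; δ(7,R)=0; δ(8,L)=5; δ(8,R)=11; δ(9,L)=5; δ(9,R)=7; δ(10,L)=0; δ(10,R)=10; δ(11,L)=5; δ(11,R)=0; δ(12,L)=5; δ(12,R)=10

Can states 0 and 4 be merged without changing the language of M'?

States {6,8,11,12} cannot be reached from the start state, so discard them.
Initial partition by acceptance: {0,1,2,4,7} | {3,5,9,10}.
On input L, block {0,1,2,4,7} splits into {1,2,4,7} and {0}.
On input R, block {1,2,4,7} splits into {1,7} and {2,4}.
On input L, block {3,5,9,10} splits into {3,5,9} and {10}.
Refine {3,5,9} on symbol L: members go to different blocks, giving {3,9} and {5}.
No further refinement is possible. Final partition (6 blocks): {1,7} | {3,9} | {0} | {2,4} | {10} | {5}.
0 and 4 end up in different blocks, so they are distinguishable. For instance, the string 'L' is accepted from only 0.

No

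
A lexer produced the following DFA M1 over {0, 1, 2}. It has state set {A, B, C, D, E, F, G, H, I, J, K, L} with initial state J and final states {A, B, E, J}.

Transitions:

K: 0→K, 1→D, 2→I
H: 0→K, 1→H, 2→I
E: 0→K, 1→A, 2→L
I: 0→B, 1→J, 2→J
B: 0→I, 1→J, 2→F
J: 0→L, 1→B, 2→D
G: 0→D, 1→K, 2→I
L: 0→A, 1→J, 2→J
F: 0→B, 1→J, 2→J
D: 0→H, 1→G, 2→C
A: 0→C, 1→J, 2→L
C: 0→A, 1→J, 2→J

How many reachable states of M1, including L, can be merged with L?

4

Reachable states from the start: {A,B,C,D,F,G,H,I,J,K,L}. Unreachable: {E} — drop them.
Start with accepting vs non-accepting: {A,B,J} | {C,D,F,G,H,I,K,L}.
Refine {C,D,F,G,H,I,K,L} on symbol 0: members go to different blocks, giving {C,F,I,L} and {D,G,H,K}.
On input 2, block {A,B,J} splits into {A,B} and {J}.
The partition is now stable with 4 blocks: {A,B} | {C,F,I,L} | {D,G,H,K} | {J}.
State L belongs to the block {C,F,I,L}, which has 4 states.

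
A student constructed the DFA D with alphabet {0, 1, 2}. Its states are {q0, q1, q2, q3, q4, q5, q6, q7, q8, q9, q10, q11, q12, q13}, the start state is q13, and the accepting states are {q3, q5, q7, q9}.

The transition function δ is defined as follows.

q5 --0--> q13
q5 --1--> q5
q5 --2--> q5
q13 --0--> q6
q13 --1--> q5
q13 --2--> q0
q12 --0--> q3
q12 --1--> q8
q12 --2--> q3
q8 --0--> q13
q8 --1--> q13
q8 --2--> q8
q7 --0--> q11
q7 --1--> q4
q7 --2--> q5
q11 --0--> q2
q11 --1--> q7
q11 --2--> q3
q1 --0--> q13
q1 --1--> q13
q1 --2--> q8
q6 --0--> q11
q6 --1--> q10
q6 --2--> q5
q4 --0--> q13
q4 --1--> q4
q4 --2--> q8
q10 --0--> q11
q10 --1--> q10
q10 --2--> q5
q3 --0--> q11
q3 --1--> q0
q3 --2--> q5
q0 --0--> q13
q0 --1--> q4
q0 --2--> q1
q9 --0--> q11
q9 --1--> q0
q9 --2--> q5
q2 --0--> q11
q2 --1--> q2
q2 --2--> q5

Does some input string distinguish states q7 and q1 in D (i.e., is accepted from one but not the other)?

Yes

States {q9,q12} cannot be reached from the start state, so discard them.
P0 = {q3,q5,q7} | {q0,q1,q2,q4,q6,q8,q10,q11,q13}.
Refine {q3,q5,q7} on symbol 1: members go to different blocks, giving {q3,q7} and {q5}.
Refine {q0,q1,q2,q4,q6,q8,q10,q11,q13} on symbol 1: members go to different blocks, giving {q0,q1,q2,q4,q6,q8,q10} and {q11} and {q13}.
Refine {q0,q1,q2,q4,q6,q8,q10} on symbol 0: members go to different blocks, giving {q0,q1,q4,q8} and {q2,q6,q10}.
Refine {q0,q1,q4,q8} on symbol 1: members go to different blocks, giving {q0,q4} and {q1,q8}.
No further refinement is possible. Final partition (7 blocks): {q3,q7} | {q0,q4} | {q5} | {q11} | {q13} | {q2,q6,q10} | {q1,q8}.
q7 and q1 end up in different blocks, so they are distinguishable. For instance, the string 'ε' is accepted from only q7.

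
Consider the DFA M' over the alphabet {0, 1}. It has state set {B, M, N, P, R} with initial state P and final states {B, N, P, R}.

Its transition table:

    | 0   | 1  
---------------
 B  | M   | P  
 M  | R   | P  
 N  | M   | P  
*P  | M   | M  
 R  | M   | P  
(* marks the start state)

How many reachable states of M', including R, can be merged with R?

1

States {B,N} cannot be reached from the start state, so discard them.
Start with accepting vs non-accepting: {P,R} | {M}.
Split {P,R} by δ(·,1) → {P} and {R}.
The partition is now stable with 3 blocks: {P} | {M} | {R}.
The equivalence class containing R is {R}, of size 1.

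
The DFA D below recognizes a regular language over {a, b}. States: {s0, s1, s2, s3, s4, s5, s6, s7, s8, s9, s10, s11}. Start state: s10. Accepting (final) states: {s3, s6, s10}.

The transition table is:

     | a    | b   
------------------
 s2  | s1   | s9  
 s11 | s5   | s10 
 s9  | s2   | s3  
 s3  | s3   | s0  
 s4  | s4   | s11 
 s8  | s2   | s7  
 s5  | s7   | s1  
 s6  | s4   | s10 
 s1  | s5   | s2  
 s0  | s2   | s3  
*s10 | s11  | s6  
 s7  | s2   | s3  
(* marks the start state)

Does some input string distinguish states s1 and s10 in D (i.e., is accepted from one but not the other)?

Reachable states from the start: {s0,s1,s2,s3,s4,s5,s6,s7,s9,s10,s11}. Unreachable: {s8} — drop them.
P0 = {s3,s6,s10} | {s0,s1,s2,s4,s5,s7,s9,s11}.
On input a, block {s3,s6,s10} splits into {s6,s10} and {s3}.
On input b, block {s0,s1,s2,s4,s5,s7,s9,s11} splits into {s1,s2,s4,s5} and {s0,s7,s9} and {s11}.
On input a, block {s6,s10} splits into {s6} and {s10}.
Refine {s1,s2,s4,s5} on symbol a: members go to different blocks, giving {s1,s2,s4} and {s5}.
Split {s1,s2,s4} by δ(·,a) → {s2,s4} and {s1}.
Split {s2,s4} by δ(·,a) → {s2} and {s4}.
No further refinement is possible. Final partition (9 blocks): {s6} | {s2} | {s3} | {s0,s7,s9} | {s11} | {s10} | {s5} | {s1} | {s4}.
s1 and s10 end up in different blocks, so they are distinguishable. For instance, the string 'ε' is accepted from only s10.

Yes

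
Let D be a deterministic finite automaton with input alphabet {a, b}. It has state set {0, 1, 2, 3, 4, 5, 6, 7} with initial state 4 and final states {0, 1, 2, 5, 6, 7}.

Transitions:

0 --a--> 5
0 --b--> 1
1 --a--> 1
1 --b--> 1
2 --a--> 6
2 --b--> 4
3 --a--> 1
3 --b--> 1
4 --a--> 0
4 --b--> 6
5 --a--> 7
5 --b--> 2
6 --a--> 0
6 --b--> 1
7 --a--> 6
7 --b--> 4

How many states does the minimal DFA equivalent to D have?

States {3} cannot be reached from the start state, so discard them.
P0 = {0,1,2,5,6,7} | {4}.
On input b, block {0,1,2,5,6,7} splits into {0,1,5,6} and {2,7}.
Refine {0,1,5,6} on symbol a: members go to different blocks, giving {0,1,6} and {5}.
Split {0,1,6} by δ(·,a) → {1,6} and {0}.
Split {1,6} by δ(·,a) → {1} and {6}.
Stable partition: {1} | {4} | {2,7} | {5} | {0} | {6} — 6 equivalence classes.

6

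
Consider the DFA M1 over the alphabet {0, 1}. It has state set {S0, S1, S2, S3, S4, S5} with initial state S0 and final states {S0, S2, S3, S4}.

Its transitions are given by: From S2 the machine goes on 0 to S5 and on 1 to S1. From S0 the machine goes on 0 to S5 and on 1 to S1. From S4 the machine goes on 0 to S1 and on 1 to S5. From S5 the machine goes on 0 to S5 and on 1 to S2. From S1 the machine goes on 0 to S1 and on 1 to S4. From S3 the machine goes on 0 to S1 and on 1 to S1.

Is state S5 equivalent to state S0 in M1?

No

States {S3} cannot be reached from the start state, so discard them.
Start with accepting vs non-accepting: {S0,S2,S4} | {S1,S5}.
The partition is now stable with 2 blocks: {S0,S2,S4} | {S1,S5}.
S5 and S0 end up in different blocks, so they are distinguishable. For instance, the string 'ε' is accepted from only S0.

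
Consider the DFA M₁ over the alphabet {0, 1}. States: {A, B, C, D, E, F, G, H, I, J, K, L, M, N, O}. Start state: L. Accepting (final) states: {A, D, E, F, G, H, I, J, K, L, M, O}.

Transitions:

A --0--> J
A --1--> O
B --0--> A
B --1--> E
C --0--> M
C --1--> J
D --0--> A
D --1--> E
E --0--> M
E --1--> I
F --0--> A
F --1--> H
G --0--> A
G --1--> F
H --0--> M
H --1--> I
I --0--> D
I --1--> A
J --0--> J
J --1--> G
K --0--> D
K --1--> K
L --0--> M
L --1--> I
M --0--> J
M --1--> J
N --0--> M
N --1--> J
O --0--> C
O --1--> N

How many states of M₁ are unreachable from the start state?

2

BFS from L reaches {A, C, D, E, F, G, H, I, J, L, M, N, O}; the 2 state(s) B, K are never visited.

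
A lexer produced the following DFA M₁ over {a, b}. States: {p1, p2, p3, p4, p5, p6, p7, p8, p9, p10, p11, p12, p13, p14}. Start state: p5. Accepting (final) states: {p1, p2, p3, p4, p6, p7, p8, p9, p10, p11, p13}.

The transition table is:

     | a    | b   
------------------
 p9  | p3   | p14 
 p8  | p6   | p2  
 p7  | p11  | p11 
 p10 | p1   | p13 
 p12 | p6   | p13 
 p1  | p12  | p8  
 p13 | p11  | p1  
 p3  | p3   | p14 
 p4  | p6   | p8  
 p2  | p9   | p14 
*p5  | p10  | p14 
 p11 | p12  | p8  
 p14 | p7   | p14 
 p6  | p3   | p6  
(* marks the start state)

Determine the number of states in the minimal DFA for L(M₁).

States {p4} cannot be reached from the start state, so discard them.
Initial partition by acceptance: {p1,p2,p3,p6,p7,p8,p9,p10,p11,p13} | {p5,p12,p14}.
Split {p1,p2,p3,p6,p7,p8,p9,p10,p11,p13} by δ(·,a) → {p2,p3,p6,p7,p8,p9,p10,p13} and {p1,p11}.
Refine {p2,p3,p6,p7,p8,p9,p10,p13} on symbol a: members go to different blocks, giving {p2,p3,p6,p8,p9} and {p7,p10,p13}.
Split {p2,p3,p6,p8,p9} by δ(·,b) → {p2,p3,p9} and {p6,p8}.
Refine {p5,p12,p14} on symbol a: members go to different blocks, giving {p5,p14} and {p12}.
On input b, block {p7,p10,p13} splits into {p7,p13} and {p10}.
On input a, block {p5,p14} splits into {p5} and {p14}.
Refine {p6,p8} on symbol a: members go to different blocks, giving {p6} and {p8}.
The partition is now stable with 9 blocks: {p2,p3,p9} | {p5} | {p1,p11} | {p7,p13} | {p6} | {p12} | {p10} | {p14} | {p8}.

9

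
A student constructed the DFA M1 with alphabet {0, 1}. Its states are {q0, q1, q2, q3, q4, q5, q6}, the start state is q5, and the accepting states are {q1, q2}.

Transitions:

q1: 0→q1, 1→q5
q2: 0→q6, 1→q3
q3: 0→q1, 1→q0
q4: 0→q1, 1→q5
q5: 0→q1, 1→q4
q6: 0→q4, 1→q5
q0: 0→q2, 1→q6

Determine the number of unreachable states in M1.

Starting at q5 and following transitions, the reachable set is {q1, q4, q5}. That leaves q0, q2, q3, q6 unreachable — 4 in total.

4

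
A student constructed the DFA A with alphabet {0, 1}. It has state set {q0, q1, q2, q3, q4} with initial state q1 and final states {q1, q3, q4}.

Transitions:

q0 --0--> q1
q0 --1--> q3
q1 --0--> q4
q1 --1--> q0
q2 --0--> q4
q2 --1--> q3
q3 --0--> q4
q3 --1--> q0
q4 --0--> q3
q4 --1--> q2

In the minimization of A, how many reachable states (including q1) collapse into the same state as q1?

All states are reachable from the start state.
P0 = {q1,q3,q4} | {q0,q2}.
Stable partition: {q1,q3,q4} | {q0,q2} — 2 equivalence classes.
State q1 belongs to the block {q1,q3,q4}, which has 3 states.

3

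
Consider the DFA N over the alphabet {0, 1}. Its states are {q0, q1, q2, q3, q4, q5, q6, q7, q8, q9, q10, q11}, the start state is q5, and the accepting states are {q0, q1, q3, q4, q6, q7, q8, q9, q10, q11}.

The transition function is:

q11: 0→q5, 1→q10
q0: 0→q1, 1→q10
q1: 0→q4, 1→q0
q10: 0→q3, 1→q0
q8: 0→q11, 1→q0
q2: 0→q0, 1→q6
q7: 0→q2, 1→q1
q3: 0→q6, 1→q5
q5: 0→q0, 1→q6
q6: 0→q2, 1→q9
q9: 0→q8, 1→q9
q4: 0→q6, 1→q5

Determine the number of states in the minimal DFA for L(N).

First remove the unreachable states {q7}; 11 states remain.
Start with accepting vs non-accepting: {q0,q1,q3,q4,q6,q8,q9,q10,q11} | {q2,q5}.
Split {q0,q1,q3,q4,q6,q8,q9,q10,q11} by δ(·,0) → {q0,q1,q3,q4,q8,q9,q10} and {q6,q11}.
Refine {q0,q1,q3,q4,q8,q9,q10} on symbol 0: members go to different blocks, giving {q0,q1,q9,q10} and {q3,q4,q8}.
On input 0, block {q0,q1,q9,q10} splits into {q1,q9,q10} and {q0}.
Refine {q1,q9,q10} on symbol 1: members go to different blocks, giving {q1,q10} and {q9}.
Refine {q6,q11} on symbol 1: members go to different blocks, giving {q6} and {q11}.
Split {q3,q4,q8} by δ(·,0) → {q3,q4} and {q8}.
The partition is now stable with 8 blocks: {q1,q10} | {q2,q5} | {q6} | {q3,q4} | {q0} | {q9} | {q11} | {q8}.

8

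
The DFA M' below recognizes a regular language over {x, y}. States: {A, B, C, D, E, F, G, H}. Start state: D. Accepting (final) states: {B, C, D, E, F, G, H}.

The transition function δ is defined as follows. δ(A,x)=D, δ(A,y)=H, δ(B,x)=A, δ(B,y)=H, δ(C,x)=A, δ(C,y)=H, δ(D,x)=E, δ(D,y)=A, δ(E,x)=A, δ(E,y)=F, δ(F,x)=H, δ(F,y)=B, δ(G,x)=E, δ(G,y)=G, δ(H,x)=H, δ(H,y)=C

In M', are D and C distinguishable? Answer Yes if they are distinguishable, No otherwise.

First remove the unreachable states {G}; 7 states remain.
Start with accepting vs non-accepting: {B,C,D,E,F,H} | {A}.
Refine {B,C,D,E,F,H} on symbol x: members go to different blocks, giving {B,C,E} and {D,F,H}.
Split {D,F,H} by δ(·,x) → {F,H} and {D}.
The partition is now stable with 4 blocks: {B,C,E} | {A} | {F,H} | {D}.
D and C end up in different blocks, so they are distinguishable. For instance, the string 'x' is accepted from only D.

Yes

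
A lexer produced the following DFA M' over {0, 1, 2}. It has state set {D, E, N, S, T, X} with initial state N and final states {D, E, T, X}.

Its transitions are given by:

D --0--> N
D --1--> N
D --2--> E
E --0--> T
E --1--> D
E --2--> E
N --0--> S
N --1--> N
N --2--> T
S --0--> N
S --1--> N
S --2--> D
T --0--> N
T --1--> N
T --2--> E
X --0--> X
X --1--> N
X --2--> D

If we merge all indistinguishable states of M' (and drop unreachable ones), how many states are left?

First remove the unreachable states {X}; 5 states remain.
P0 = {D,E,T} | {N,S}.
Refine {D,E,T} on symbol 0: members go to different blocks, giving {D,T} and {E}.
The partition is now stable with 3 blocks: {D,T} | {N,S} | {E}.

3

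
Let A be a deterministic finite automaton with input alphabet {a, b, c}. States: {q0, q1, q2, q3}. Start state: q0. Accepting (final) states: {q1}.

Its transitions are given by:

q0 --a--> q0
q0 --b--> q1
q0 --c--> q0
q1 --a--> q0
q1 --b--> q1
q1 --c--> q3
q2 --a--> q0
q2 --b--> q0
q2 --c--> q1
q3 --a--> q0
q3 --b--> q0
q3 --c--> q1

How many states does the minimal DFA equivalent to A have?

3

States {q2} cannot be reached from the start state, so discard them.
P0 = {q1} | {q0,q3}.
Split {q0,q3} by δ(·,b) → {q0} and {q3}.
The partition is now stable with 3 blocks: {q1} | {q0} | {q3}.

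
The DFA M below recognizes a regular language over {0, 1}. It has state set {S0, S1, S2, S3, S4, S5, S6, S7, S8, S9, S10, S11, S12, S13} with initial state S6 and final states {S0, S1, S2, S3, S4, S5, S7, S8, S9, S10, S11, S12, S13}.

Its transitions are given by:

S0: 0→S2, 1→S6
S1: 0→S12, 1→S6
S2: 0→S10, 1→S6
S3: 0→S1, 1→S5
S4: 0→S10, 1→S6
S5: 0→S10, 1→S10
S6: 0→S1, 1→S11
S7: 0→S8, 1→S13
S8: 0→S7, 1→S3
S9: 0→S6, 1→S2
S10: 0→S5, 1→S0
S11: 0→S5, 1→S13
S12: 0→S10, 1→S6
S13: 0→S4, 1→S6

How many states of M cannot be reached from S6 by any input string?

4

BFS from S6 reaches {S0, S1, S2, S4, S5, S6, S10, S11, S12, S13}; the 4 state(s) S3, S7, S8, S9 are never visited.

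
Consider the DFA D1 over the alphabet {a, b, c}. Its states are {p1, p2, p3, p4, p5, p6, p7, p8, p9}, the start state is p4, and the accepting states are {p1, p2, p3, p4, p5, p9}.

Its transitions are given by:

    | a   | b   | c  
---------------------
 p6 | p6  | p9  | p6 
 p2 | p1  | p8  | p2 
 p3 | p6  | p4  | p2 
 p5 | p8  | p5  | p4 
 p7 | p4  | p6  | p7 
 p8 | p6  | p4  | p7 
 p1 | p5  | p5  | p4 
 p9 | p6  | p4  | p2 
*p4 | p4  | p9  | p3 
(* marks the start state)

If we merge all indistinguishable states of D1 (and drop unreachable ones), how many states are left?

8

Every state is reachable, so we keep all 9.
Start with accepting vs non-accepting: {p1,p2,p3,p4,p5,p9} | {p6,p7,p8}.
Split {p1,p2,p3,p4,p5,p9} by δ(·,a) → {p1,p2,p4} and {p3,p5,p9}.
Split {p1,p2,p4} by δ(·,a) → {p2,p4} and {p1}.
On input a, block {p2,p4} splits into {p2} and {p4}.
Split {p6,p7,p8} by δ(·,a) → {p6,p8} and {p7}.
Split {p6,p8} by δ(·,b) → {p6} and {p8}.
Refine {p3,p5,p9} on symbol a: members go to different blocks, giving {p3,p9} and {p5}.
The partition is now stable with 8 blocks: {p2} | {p6} | {p3,p9} | {p1} | {p4} | {p7} | {p8} | {p5}.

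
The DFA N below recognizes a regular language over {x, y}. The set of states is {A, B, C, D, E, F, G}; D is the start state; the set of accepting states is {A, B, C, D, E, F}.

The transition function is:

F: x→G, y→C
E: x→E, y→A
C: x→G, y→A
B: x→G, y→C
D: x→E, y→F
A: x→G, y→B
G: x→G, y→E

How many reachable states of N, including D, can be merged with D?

2

Every state is reachable, so we keep all 7.
Initial partition by acceptance: {A,B,C,D,E,F} | {G}.
Refine {A,B,C,D,E,F} on symbol x: members go to different blocks, giving {A,B,C,F} and {D,E}.
Stable partition: {A,B,C,F} | {G} | {D,E} — 3 equivalence classes.
State D belongs to the block {D,E}, which has 2 states.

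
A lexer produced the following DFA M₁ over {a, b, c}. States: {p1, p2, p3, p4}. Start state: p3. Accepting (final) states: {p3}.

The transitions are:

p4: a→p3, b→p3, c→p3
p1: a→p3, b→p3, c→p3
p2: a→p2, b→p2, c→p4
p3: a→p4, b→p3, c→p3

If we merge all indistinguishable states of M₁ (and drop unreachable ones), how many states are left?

2

States {p1,p2} cannot be reached from the start state, so discard them.
Start with accepting vs non-accepting: {p3} | {p4}.
The partition is now stable with 2 blocks: {p3} | {p4}.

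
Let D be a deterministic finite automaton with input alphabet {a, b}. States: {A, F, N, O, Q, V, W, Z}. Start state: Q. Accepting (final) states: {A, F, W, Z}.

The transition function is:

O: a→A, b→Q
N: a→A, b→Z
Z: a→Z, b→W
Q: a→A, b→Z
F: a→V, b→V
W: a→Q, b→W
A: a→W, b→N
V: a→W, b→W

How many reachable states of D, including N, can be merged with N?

States {F,O,V} cannot be reached from the start state, so discard them.
Start with accepting vs non-accepting: {A,W,Z} | {N,Q}.
On input a, block {A,W,Z} splits into {A,Z} and {W}.
Split {A,Z} by δ(·,a) → {Z} and {A}.
The partition is now stable with 4 blocks: {Z} | {N,Q} | {W} | {A}.
State N belongs to the block {N,Q}, which has 2 states.

2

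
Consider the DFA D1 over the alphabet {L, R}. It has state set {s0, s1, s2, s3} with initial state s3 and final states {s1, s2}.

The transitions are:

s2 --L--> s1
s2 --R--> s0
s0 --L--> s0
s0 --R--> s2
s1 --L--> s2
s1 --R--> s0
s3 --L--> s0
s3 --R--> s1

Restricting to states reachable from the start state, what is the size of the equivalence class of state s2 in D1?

Every state is reachable, so we keep all 4.
P0 = {s1,s2} | {s0,s3}.
No further refinement is possible. Final partition (2 blocks): {s1,s2} | {s0,s3}.
The equivalence class containing s2 is {s1,s2}, of size 2.

2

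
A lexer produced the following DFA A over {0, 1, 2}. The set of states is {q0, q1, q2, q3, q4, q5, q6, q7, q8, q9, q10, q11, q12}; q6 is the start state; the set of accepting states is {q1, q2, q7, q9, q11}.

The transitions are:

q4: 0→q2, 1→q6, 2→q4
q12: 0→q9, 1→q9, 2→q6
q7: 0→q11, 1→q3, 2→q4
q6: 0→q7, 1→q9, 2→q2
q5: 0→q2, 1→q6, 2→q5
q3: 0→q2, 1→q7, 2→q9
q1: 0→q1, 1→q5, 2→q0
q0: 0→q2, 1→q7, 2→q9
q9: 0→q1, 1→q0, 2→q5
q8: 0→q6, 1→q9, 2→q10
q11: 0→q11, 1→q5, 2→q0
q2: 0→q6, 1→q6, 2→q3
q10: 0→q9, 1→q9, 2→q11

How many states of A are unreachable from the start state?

No path from q6 leads to q8, q10, q12; the other 10 states are all reachable.

3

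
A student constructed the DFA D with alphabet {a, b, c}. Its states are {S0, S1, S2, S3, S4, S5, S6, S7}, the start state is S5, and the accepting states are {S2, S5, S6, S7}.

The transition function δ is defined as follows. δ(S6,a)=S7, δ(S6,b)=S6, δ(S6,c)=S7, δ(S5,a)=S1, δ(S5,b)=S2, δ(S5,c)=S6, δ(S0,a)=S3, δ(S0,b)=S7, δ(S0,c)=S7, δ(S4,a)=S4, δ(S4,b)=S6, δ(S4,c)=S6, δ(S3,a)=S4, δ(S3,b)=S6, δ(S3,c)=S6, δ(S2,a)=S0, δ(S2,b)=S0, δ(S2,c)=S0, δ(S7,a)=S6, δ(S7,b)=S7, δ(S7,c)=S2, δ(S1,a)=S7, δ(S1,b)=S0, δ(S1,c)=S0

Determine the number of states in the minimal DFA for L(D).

7

Every state is reachable, so we keep all 8.
Start with accepting vs non-accepting: {S2,S5,S6,S7} | {S0,S1,S3,S4}.
On input a, block {S2,S5,S6,S7} splits into {S2,S5} and {S6,S7}.
Refine {S2,S5} on symbol b: members go to different blocks, giving {S2} and {S5}.
Split {S0,S1,S3,S4} by δ(·,a) → {S0,S3,S4} and {S1}.
On input c, block {S6,S7} splits into {S6} and {S7}.
Refine {S0,S3,S4} on symbol b: members go to different blocks, giving {S3,S4} and {S0}.
The partition is now stable with 7 blocks: {S2} | {S3,S4} | {S6} | {S5} | {S1} | {S7} | {S0}.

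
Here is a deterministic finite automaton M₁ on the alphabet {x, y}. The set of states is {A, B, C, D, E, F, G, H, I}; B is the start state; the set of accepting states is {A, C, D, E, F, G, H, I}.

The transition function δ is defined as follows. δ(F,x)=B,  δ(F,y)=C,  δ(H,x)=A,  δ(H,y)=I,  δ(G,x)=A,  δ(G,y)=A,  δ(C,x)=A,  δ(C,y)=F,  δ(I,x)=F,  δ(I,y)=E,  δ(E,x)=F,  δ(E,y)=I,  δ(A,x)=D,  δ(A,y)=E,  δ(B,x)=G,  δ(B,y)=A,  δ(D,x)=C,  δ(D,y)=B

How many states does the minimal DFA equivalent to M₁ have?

7

States {H} cannot be reached from the start state, so discard them.
P0 = {A,C,D,E,F,G,I} | {B}.
Split {A,C,D,E,F,G,I} by δ(·,x) → {A,C,D,E,G,I} and {F}.
Split {A,C,D,E,G,I} by δ(·,x) → {A,C,D,G} and {E,I}.
Refine {A,C,D,G} on symbol y: members go to different blocks, giving {A} and {C} and {D} and {G}.
No further refinement is possible. Final partition (7 blocks): {A} | {B} | {F} | {E,I} | {C} | {D} | {G}.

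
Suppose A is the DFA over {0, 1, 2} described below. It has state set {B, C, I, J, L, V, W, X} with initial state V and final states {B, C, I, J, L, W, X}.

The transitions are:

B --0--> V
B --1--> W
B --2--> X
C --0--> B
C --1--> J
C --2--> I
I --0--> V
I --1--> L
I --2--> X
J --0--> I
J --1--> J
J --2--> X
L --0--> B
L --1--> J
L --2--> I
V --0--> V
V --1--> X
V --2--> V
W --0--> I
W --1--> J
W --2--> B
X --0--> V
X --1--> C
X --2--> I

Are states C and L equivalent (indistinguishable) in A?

Every state is reachable, so we keep all 8.
Initial partition by acceptance: {B,C,I,J,L,W,X} | {V}.
Refine {B,C,I,J,L,W,X} on symbol 0: members go to different blocks, giving {C,J,L,W} and {B,I,X}.
Stable partition: {C,J,L,W} | {V} | {B,I,X} — 3 equivalence classes.
C and L lie in the same block of the stable partition, so they are equivalent — no string distinguishes them.

Yes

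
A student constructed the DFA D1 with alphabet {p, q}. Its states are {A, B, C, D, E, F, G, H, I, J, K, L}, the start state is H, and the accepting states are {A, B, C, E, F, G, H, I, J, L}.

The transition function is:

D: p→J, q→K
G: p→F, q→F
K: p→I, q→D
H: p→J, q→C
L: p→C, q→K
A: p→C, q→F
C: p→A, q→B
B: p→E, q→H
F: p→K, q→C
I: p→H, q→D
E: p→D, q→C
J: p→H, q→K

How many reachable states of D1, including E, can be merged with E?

Reachable states from the start: {A,B,C,D,E,F,H,I,J,K}. Unreachable: {G,L} — drop them.
Start with accepting vs non-accepting: {A,B,C,E,F,H,I,J} | {D,K}.
Refine {A,B,C,E,F,H,I,J} on symbol p: members go to different blocks, giving {A,B,C,H,I,J} and {E,F}.
On input p, block {A,B,C,H,I,J} splits into {A,C,H,I,J} and {B}.
On input q, block {A,C,H,I,J} splits into {I,J} and {A} and {C} and {H}.
Stable partition: {I,J} | {D,K} | {E,F} | {B} | {A} | {C} | {H} — 7 equivalence classes.
State E belongs to the block {E,F}, which has 2 states.

2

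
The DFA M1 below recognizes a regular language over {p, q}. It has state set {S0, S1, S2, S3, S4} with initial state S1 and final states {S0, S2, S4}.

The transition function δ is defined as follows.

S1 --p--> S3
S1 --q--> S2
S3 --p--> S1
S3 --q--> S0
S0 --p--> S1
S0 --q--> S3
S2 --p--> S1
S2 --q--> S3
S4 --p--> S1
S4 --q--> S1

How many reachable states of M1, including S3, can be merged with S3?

2

First remove the unreachable states {S4}; 4 states remain.
Initial partition by acceptance: {S0,S2} | {S1,S3}.
No further refinement is possible. Final partition (2 blocks): {S0,S2} | {S1,S3}.
The equivalence class containing S3 is {S1,S3}, of size 2.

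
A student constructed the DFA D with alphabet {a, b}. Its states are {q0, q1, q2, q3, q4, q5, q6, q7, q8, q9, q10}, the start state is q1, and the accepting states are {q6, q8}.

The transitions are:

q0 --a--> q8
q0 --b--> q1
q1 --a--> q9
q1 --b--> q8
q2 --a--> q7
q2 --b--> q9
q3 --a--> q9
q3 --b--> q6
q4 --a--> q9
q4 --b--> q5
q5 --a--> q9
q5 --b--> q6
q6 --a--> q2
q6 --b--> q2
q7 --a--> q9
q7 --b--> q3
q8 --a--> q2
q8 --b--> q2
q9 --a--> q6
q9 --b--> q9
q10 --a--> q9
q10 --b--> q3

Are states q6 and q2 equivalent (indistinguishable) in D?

No

Reachable states from the start: {q1,q2,q3,q6,q7,q8,q9}. Unreachable: {q0,q4,q5,q10} — drop them.
Start with accepting vs non-accepting: {q6,q8} | {q1,q2,q3,q7,q9}.
Refine {q1,q2,q3,q7,q9} on symbol a: members go to different blocks, giving {q1,q2,q3,q7} and {q9}.
Refine {q1,q2,q3,q7} on symbol a: members go to different blocks, giving {q1,q3,q7} and {q2}.
Refine {q1,q3,q7} on symbol b: members go to different blocks, giving {q1,q3} and {q7}.
No further refinement is possible. Final partition (5 blocks): {q6,q8} | {q1,q3} | {q9} | {q2} | {q7}.
q6 and q2 end up in different blocks, so they are distinguishable. For instance, the string 'ε' is accepted from only q6.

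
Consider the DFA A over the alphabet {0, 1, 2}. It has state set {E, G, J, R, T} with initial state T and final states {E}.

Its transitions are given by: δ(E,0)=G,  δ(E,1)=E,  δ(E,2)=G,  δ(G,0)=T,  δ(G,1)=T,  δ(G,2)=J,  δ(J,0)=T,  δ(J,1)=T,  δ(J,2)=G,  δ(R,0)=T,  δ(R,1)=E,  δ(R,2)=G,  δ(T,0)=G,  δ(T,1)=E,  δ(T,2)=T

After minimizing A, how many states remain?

Reachable states from the start: {E,G,J,T}. Unreachable: {R} — drop them.
Start with accepting vs non-accepting: {E} | {G,J,T}.
On input 1, block {G,J,T} splits into {G,J} and {T}.
The partition is now stable with 3 blocks: {E} | {G,J} | {T}.

3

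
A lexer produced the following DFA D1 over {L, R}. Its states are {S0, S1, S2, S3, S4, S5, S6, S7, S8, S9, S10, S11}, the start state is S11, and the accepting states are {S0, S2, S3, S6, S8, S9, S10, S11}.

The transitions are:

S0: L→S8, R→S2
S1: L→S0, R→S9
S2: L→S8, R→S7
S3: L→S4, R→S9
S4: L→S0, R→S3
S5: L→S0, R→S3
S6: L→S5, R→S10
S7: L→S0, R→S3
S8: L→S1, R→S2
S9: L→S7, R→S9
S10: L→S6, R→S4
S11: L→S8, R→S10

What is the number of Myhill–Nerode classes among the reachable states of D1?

Start with accepting vs non-accepting: {S0,S2,S3,S6,S8,S9,S10,S11} | {S1,S4,S5,S7}.
On input L, block {S0,S2,S3,S6,S8,S9,S10,S11} splits into {S0,S2,S10,S11} and {S3,S6,S8,S9}.
On input R, block {S0,S2,S10,S11} splits into {S0,S11} and {S2,S10}.
On input R, block {S3,S6,S8,S9} splits into {S3,S9} and {S6,S8}.
Stable partition: {S0,S11} | {S1,S4,S5,S7} | {S3,S9} | {S2,S10} | {S6,S8} — 5 equivalence classes.

5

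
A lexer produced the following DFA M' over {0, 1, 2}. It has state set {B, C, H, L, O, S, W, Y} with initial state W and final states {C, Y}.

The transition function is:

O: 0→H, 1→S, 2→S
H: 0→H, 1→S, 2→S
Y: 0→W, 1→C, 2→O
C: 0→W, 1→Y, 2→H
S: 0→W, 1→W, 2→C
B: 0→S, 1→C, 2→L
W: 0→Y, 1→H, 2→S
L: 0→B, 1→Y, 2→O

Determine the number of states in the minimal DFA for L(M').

4

Reachable states from the start: {C,H,O,S,W,Y}. Unreachable: {B,L} — drop them.
Initial partition by acceptance: {C,Y} | {H,O,S,W}.
On input 0, block {H,O,S,W} splits into {H,O,S} and {W}.
On input 0, block {H,O,S} splits into {H,O} and {S}.
Stable partition: {C,Y} | {H,O} | {W} | {S} — 4 equivalence classes.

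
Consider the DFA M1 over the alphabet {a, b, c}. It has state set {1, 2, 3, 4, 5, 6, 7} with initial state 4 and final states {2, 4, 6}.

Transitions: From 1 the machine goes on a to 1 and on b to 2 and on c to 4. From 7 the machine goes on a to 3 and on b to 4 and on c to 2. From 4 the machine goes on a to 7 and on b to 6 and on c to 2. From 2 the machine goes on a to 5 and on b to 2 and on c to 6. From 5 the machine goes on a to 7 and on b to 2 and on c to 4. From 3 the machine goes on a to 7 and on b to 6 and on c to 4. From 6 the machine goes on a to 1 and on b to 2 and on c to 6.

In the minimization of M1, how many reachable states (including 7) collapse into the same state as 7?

Every state is reachable, so we keep all 7.
P0 = {2,4,6} | {1,3,5,7}.
The partition is now stable with 2 blocks: {2,4,6} | {1,3,5,7}.
The equivalence class containing 7 is {1,3,5,7}, of size 4.

4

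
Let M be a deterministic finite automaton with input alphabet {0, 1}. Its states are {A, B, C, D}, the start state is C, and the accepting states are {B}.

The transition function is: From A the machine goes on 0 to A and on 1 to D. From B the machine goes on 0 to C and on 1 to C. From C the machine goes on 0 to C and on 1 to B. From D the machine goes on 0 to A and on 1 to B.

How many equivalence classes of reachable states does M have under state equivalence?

2

States {A,D} cannot be reached from the start state, so discard them.
P0 = {B} | {C}.
No further refinement is possible. Final partition (2 blocks): {B} | {C}.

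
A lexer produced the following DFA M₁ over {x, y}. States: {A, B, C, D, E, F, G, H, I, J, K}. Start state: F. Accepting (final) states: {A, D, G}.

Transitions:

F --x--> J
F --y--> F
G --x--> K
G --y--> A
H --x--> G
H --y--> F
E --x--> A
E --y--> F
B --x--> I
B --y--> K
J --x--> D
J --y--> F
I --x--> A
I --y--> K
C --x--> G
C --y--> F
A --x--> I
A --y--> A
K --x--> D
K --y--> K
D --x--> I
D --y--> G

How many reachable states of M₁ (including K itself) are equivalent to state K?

2

Reachable states from the start: {A,D,F,G,I,J,K}. Unreachable: {B,C,E,H} — drop them.
Start with accepting vs non-accepting: {A,D,G} | {F,I,J,K}.
Refine {F,I,J,K} on symbol x: members go to different blocks, giving {I,J,K} and {F}.
Refine {I,J,K} on symbol y: members go to different blocks, giving {I,K} and {J}.
Stable partition: {A,D,G} | {I,K} | {F} | {J} — 4 equivalence classes.
The equivalence class containing K is {I,K}, of size 2.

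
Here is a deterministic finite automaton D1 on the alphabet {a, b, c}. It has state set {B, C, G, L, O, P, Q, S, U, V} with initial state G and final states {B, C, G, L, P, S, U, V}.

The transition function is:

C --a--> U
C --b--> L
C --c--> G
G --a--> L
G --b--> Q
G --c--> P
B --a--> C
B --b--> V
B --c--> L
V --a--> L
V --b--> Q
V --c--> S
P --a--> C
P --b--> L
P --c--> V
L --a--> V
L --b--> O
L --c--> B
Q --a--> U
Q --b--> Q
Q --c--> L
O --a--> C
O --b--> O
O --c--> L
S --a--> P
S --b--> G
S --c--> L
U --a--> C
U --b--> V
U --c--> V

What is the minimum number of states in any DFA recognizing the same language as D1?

3

Every state is reachable, so we keep all 10.
Initial partition by acceptance: {B,C,G,L,P,S,U,V} | {O,Q}.
Split {B,C,G,L,P,S,U,V} by δ(·,b) → {B,C,P,S,U} and {G,L,V}.
No further refinement is possible. Final partition (3 blocks): {B,C,P,S,U} | {O,Q} | {G,L,V}.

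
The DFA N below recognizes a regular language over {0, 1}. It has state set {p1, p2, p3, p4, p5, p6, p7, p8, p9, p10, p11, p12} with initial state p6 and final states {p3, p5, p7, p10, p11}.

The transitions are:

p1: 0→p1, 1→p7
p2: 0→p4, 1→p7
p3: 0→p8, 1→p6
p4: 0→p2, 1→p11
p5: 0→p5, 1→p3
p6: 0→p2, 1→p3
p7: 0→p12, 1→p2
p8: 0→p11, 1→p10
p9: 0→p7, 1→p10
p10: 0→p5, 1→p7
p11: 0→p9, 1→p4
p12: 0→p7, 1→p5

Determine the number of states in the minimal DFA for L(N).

4

First remove the unreachable states {p1}; 11 states remain.
Start with accepting vs non-accepting: {p3,p5,p7,p10,p11} | {p2,p4,p6,p8,p9,p12}.
Split {p3,p5,p7,p10,p11} by δ(·,0) → {p3,p7,p11} and {p5,p10}.
On input 0, block {p2,p4,p6,p8,p9,p12} splits into {p2,p4,p6} and {p8,p9,p12}.
Stable partition: {p3,p7,p11} | {p2,p4,p6} | {p5,p10} | {p8,p9,p12} — 4 equivalence classes.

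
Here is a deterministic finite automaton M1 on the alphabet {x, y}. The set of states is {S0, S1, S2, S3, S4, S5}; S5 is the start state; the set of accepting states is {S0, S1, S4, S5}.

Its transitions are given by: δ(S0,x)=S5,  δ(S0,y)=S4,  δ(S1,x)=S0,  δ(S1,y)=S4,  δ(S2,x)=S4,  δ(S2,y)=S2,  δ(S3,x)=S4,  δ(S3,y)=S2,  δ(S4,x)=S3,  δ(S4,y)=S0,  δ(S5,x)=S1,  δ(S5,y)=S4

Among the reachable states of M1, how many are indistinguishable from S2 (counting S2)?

2

Every state is reachable, so we keep all 6.
Start with accepting vs non-accepting: {S0,S1,S4,S5} | {S2,S3}.
On input x, block {S0,S1,S4,S5} splits into {S0,S1,S5} and {S4}.
Stable partition: {S0,S1,S5} | {S2,S3} | {S4} — 3 equivalence classes.
State S2 belongs to the block {S2,S3}, which has 2 states.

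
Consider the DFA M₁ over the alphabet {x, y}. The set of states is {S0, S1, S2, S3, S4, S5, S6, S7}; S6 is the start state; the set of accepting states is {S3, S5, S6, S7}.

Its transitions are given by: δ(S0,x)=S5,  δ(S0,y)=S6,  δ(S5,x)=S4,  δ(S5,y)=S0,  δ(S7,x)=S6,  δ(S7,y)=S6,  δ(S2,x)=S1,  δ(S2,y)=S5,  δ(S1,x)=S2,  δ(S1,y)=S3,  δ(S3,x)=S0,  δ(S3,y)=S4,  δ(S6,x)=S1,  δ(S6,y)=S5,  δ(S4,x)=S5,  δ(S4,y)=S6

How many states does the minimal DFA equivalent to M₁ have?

4

States {S7} cannot be reached from the start state, so discard them.
P0 = {S3,S5,S6} | {S0,S1,S2,S4}.
Split {S3,S5,S6} by δ(·,y) → {S3,S5} and {S6}.
Refine {S0,S1,S2,S4} on symbol x: members go to different blocks, giving {S0,S4} and {S1,S2}.
Stable partition: {S3,S5} | {S0,S4} | {S6} | {S1,S2} — 4 equivalence classes.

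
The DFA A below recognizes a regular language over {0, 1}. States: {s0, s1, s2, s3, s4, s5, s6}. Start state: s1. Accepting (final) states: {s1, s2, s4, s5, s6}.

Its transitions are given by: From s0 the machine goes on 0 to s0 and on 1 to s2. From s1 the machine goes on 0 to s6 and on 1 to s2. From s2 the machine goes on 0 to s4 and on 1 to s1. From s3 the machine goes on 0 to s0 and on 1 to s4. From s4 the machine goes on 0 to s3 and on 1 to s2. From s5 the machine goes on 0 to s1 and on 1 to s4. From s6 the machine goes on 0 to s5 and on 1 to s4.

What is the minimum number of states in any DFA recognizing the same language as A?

7

All states are reachable from the start state.
Initial partition by acceptance: {s1,s2,s4,s5,s6} | {s0,s3}.
Split {s1,s2,s4,s5,s6} by δ(·,0) → {s1,s2,s5,s6} and {s4}.
Refine {s1,s2,s5,s6} on symbol 0: members go to different blocks, giving {s1,s5,s6} and {s2}.
On input 1, block {s1,s5,s6} splits into {s5,s6} and {s1}.
Refine {s5,s6} on symbol 0: members go to different blocks, giving {s5} and {s6}.
On input 1, block {s0,s3} splits into {s0} and {s3}.
No further refinement is possible. Final partition (7 blocks): {s5} | {s0} | {s4} | {s2} | {s1} | {s6} | {s3}.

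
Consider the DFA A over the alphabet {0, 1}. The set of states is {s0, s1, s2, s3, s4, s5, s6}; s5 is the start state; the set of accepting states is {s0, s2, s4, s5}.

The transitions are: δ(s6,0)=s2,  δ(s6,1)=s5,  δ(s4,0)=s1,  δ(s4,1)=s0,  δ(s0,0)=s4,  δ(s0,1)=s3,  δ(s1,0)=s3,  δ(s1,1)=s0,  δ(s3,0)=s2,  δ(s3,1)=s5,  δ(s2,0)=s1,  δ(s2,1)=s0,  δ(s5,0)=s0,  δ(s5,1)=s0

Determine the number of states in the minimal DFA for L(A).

First remove the unreachable states {s6}; 6 states remain.
P0 = {s0,s2,s4,s5} | {s1,s3}.
Refine {s0,s2,s4,s5} on symbol 0: members go to different blocks, giving {s0,s5} and {s2,s4}.
Split {s0,s5} by δ(·,0) → {s0} and {s5}.
On input 0, block {s1,s3} splits into {s1} and {s3}.
Stable partition: {s0} | {s1} | {s2,s4} | {s5} | {s3} — 5 equivalence classes.

5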